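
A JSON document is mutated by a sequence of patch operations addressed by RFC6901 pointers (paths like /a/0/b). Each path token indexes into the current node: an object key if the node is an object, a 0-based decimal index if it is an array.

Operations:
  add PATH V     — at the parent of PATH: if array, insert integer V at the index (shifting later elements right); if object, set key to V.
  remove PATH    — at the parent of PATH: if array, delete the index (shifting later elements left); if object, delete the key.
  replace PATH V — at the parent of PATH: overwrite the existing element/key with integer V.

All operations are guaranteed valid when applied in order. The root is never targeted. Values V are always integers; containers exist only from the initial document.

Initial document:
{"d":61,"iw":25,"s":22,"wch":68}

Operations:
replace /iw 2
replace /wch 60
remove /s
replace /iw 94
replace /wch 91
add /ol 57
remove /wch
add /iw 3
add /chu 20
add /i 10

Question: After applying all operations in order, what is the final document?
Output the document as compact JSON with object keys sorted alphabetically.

After op 1 (replace /iw 2): {"d":61,"iw":2,"s":22,"wch":68}
After op 2 (replace /wch 60): {"d":61,"iw":2,"s":22,"wch":60}
After op 3 (remove /s): {"d":61,"iw":2,"wch":60}
After op 4 (replace /iw 94): {"d":61,"iw":94,"wch":60}
After op 5 (replace /wch 91): {"d":61,"iw":94,"wch":91}
After op 6 (add /ol 57): {"d":61,"iw":94,"ol":57,"wch":91}
After op 7 (remove /wch): {"d":61,"iw":94,"ol":57}
After op 8 (add /iw 3): {"d":61,"iw":3,"ol":57}
After op 9 (add /chu 20): {"chu":20,"d":61,"iw":3,"ol":57}
After op 10 (add /i 10): {"chu":20,"d":61,"i":10,"iw":3,"ol":57}

Answer: {"chu":20,"d":61,"i":10,"iw":3,"ol":57}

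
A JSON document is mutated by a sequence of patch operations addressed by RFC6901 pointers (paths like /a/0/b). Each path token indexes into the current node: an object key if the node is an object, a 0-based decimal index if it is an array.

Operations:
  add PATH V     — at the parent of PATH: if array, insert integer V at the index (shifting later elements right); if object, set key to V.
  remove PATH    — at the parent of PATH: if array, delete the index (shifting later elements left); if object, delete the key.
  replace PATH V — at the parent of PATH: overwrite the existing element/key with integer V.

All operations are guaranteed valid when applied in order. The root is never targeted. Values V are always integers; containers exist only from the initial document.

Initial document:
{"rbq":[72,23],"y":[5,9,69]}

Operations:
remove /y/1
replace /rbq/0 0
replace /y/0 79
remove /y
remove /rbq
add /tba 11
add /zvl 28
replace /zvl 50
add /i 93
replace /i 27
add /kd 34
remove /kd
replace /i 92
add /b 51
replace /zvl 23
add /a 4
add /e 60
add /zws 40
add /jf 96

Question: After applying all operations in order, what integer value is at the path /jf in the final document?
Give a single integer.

Answer: 96

Derivation:
After op 1 (remove /y/1): {"rbq":[72,23],"y":[5,69]}
After op 2 (replace /rbq/0 0): {"rbq":[0,23],"y":[5,69]}
After op 3 (replace /y/0 79): {"rbq":[0,23],"y":[79,69]}
After op 4 (remove /y): {"rbq":[0,23]}
After op 5 (remove /rbq): {}
After op 6 (add /tba 11): {"tba":11}
After op 7 (add /zvl 28): {"tba":11,"zvl":28}
After op 8 (replace /zvl 50): {"tba":11,"zvl":50}
After op 9 (add /i 93): {"i":93,"tba":11,"zvl":50}
After op 10 (replace /i 27): {"i":27,"tba":11,"zvl":50}
After op 11 (add /kd 34): {"i":27,"kd":34,"tba":11,"zvl":50}
After op 12 (remove /kd): {"i":27,"tba":11,"zvl":50}
After op 13 (replace /i 92): {"i":92,"tba":11,"zvl":50}
After op 14 (add /b 51): {"b":51,"i":92,"tba":11,"zvl":50}
After op 15 (replace /zvl 23): {"b":51,"i":92,"tba":11,"zvl":23}
After op 16 (add /a 4): {"a":4,"b":51,"i":92,"tba":11,"zvl":23}
After op 17 (add /e 60): {"a":4,"b":51,"e":60,"i":92,"tba":11,"zvl":23}
After op 18 (add /zws 40): {"a":4,"b":51,"e":60,"i":92,"tba":11,"zvl":23,"zws":40}
After op 19 (add /jf 96): {"a":4,"b":51,"e":60,"i":92,"jf":96,"tba":11,"zvl":23,"zws":40}
Value at /jf: 96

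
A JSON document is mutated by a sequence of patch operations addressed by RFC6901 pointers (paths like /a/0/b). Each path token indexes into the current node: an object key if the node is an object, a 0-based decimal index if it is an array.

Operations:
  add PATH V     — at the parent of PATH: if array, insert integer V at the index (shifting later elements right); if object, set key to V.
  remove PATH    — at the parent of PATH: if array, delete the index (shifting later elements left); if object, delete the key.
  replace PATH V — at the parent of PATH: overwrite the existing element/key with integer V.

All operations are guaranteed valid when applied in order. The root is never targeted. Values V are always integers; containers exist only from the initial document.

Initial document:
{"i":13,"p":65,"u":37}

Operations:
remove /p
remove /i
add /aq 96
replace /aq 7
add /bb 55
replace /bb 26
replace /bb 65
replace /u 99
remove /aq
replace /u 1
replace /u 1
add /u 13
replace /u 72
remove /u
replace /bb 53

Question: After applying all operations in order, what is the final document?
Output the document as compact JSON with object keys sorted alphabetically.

After op 1 (remove /p): {"i":13,"u":37}
After op 2 (remove /i): {"u":37}
After op 3 (add /aq 96): {"aq":96,"u":37}
After op 4 (replace /aq 7): {"aq":7,"u":37}
After op 5 (add /bb 55): {"aq":7,"bb":55,"u":37}
After op 6 (replace /bb 26): {"aq":7,"bb":26,"u":37}
After op 7 (replace /bb 65): {"aq":7,"bb":65,"u":37}
After op 8 (replace /u 99): {"aq":7,"bb":65,"u":99}
After op 9 (remove /aq): {"bb":65,"u":99}
After op 10 (replace /u 1): {"bb":65,"u":1}
After op 11 (replace /u 1): {"bb":65,"u":1}
After op 12 (add /u 13): {"bb":65,"u":13}
After op 13 (replace /u 72): {"bb":65,"u":72}
After op 14 (remove /u): {"bb":65}
After op 15 (replace /bb 53): {"bb":53}

Answer: {"bb":53}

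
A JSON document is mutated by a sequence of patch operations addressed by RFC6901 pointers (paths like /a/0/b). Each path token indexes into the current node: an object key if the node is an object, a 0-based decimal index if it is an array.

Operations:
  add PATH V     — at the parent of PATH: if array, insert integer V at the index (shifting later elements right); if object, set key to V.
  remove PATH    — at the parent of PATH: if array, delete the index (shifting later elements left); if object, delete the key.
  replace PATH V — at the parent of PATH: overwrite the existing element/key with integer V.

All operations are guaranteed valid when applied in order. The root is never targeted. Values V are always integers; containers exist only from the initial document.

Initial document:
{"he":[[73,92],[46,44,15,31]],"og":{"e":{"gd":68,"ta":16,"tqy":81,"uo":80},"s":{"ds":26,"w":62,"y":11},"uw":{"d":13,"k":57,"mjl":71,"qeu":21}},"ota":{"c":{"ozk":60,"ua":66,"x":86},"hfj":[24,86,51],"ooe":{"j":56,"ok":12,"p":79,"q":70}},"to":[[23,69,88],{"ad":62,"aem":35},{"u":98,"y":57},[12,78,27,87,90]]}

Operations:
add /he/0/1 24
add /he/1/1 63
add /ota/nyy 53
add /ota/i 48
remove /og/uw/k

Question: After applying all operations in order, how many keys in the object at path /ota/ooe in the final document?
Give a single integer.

After op 1 (add /he/0/1 24): {"he":[[73,24,92],[46,44,15,31]],"og":{"e":{"gd":68,"ta":16,"tqy":81,"uo":80},"s":{"ds":26,"w":62,"y":11},"uw":{"d":13,"k":57,"mjl":71,"qeu":21}},"ota":{"c":{"ozk":60,"ua":66,"x":86},"hfj":[24,86,51],"ooe":{"j":56,"ok":12,"p":79,"q":70}},"to":[[23,69,88],{"ad":62,"aem":35},{"u":98,"y":57},[12,78,27,87,90]]}
After op 2 (add /he/1/1 63): {"he":[[73,24,92],[46,63,44,15,31]],"og":{"e":{"gd":68,"ta":16,"tqy":81,"uo":80},"s":{"ds":26,"w":62,"y":11},"uw":{"d":13,"k":57,"mjl":71,"qeu":21}},"ota":{"c":{"ozk":60,"ua":66,"x":86},"hfj":[24,86,51],"ooe":{"j":56,"ok":12,"p":79,"q":70}},"to":[[23,69,88],{"ad":62,"aem":35},{"u":98,"y":57},[12,78,27,87,90]]}
After op 3 (add /ota/nyy 53): {"he":[[73,24,92],[46,63,44,15,31]],"og":{"e":{"gd":68,"ta":16,"tqy":81,"uo":80},"s":{"ds":26,"w":62,"y":11},"uw":{"d":13,"k":57,"mjl":71,"qeu":21}},"ota":{"c":{"ozk":60,"ua":66,"x":86},"hfj":[24,86,51],"nyy":53,"ooe":{"j":56,"ok":12,"p":79,"q":70}},"to":[[23,69,88],{"ad":62,"aem":35},{"u":98,"y":57},[12,78,27,87,90]]}
After op 4 (add /ota/i 48): {"he":[[73,24,92],[46,63,44,15,31]],"og":{"e":{"gd":68,"ta":16,"tqy":81,"uo":80},"s":{"ds":26,"w":62,"y":11},"uw":{"d":13,"k":57,"mjl":71,"qeu":21}},"ota":{"c":{"ozk":60,"ua":66,"x":86},"hfj":[24,86,51],"i":48,"nyy":53,"ooe":{"j":56,"ok":12,"p":79,"q":70}},"to":[[23,69,88],{"ad":62,"aem":35},{"u":98,"y":57},[12,78,27,87,90]]}
After op 5 (remove /og/uw/k): {"he":[[73,24,92],[46,63,44,15,31]],"og":{"e":{"gd":68,"ta":16,"tqy":81,"uo":80},"s":{"ds":26,"w":62,"y":11},"uw":{"d":13,"mjl":71,"qeu":21}},"ota":{"c":{"ozk":60,"ua":66,"x":86},"hfj":[24,86,51],"i":48,"nyy":53,"ooe":{"j":56,"ok":12,"p":79,"q":70}},"to":[[23,69,88],{"ad":62,"aem":35},{"u":98,"y":57},[12,78,27,87,90]]}
Size at path /ota/ooe: 4

Answer: 4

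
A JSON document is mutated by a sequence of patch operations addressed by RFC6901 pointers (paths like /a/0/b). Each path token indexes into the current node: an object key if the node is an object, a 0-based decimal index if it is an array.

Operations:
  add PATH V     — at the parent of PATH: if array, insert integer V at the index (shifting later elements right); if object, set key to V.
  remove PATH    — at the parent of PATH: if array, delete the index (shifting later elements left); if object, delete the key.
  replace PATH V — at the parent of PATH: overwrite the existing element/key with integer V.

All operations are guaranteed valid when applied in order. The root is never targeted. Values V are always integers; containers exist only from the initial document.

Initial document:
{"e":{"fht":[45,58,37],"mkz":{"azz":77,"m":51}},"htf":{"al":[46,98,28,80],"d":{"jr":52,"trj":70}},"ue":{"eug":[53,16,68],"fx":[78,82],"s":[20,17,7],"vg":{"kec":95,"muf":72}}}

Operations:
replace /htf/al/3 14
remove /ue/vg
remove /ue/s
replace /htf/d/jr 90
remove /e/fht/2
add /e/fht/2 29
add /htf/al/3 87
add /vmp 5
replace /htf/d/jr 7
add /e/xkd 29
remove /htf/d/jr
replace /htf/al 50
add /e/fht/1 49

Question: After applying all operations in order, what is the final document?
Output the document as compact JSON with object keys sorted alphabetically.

After op 1 (replace /htf/al/3 14): {"e":{"fht":[45,58,37],"mkz":{"azz":77,"m":51}},"htf":{"al":[46,98,28,14],"d":{"jr":52,"trj":70}},"ue":{"eug":[53,16,68],"fx":[78,82],"s":[20,17,7],"vg":{"kec":95,"muf":72}}}
After op 2 (remove /ue/vg): {"e":{"fht":[45,58,37],"mkz":{"azz":77,"m":51}},"htf":{"al":[46,98,28,14],"d":{"jr":52,"trj":70}},"ue":{"eug":[53,16,68],"fx":[78,82],"s":[20,17,7]}}
After op 3 (remove /ue/s): {"e":{"fht":[45,58,37],"mkz":{"azz":77,"m":51}},"htf":{"al":[46,98,28,14],"d":{"jr":52,"trj":70}},"ue":{"eug":[53,16,68],"fx":[78,82]}}
After op 4 (replace /htf/d/jr 90): {"e":{"fht":[45,58,37],"mkz":{"azz":77,"m":51}},"htf":{"al":[46,98,28,14],"d":{"jr":90,"trj":70}},"ue":{"eug":[53,16,68],"fx":[78,82]}}
After op 5 (remove /e/fht/2): {"e":{"fht":[45,58],"mkz":{"azz":77,"m":51}},"htf":{"al":[46,98,28,14],"d":{"jr":90,"trj":70}},"ue":{"eug":[53,16,68],"fx":[78,82]}}
After op 6 (add /e/fht/2 29): {"e":{"fht":[45,58,29],"mkz":{"azz":77,"m":51}},"htf":{"al":[46,98,28,14],"d":{"jr":90,"trj":70}},"ue":{"eug":[53,16,68],"fx":[78,82]}}
After op 7 (add /htf/al/3 87): {"e":{"fht":[45,58,29],"mkz":{"azz":77,"m":51}},"htf":{"al":[46,98,28,87,14],"d":{"jr":90,"trj":70}},"ue":{"eug":[53,16,68],"fx":[78,82]}}
After op 8 (add /vmp 5): {"e":{"fht":[45,58,29],"mkz":{"azz":77,"m":51}},"htf":{"al":[46,98,28,87,14],"d":{"jr":90,"trj":70}},"ue":{"eug":[53,16,68],"fx":[78,82]},"vmp":5}
After op 9 (replace /htf/d/jr 7): {"e":{"fht":[45,58,29],"mkz":{"azz":77,"m":51}},"htf":{"al":[46,98,28,87,14],"d":{"jr":7,"trj":70}},"ue":{"eug":[53,16,68],"fx":[78,82]},"vmp":5}
After op 10 (add /e/xkd 29): {"e":{"fht":[45,58,29],"mkz":{"azz":77,"m":51},"xkd":29},"htf":{"al":[46,98,28,87,14],"d":{"jr":7,"trj":70}},"ue":{"eug":[53,16,68],"fx":[78,82]},"vmp":5}
After op 11 (remove /htf/d/jr): {"e":{"fht":[45,58,29],"mkz":{"azz":77,"m":51},"xkd":29},"htf":{"al":[46,98,28,87,14],"d":{"trj":70}},"ue":{"eug":[53,16,68],"fx":[78,82]},"vmp":5}
After op 12 (replace /htf/al 50): {"e":{"fht":[45,58,29],"mkz":{"azz":77,"m":51},"xkd":29},"htf":{"al":50,"d":{"trj":70}},"ue":{"eug":[53,16,68],"fx":[78,82]},"vmp":5}
After op 13 (add /e/fht/1 49): {"e":{"fht":[45,49,58,29],"mkz":{"azz":77,"m":51},"xkd":29},"htf":{"al":50,"d":{"trj":70}},"ue":{"eug":[53,16,68],"fx":[78,82]},"vmp":5}

Answer: {"e":{"fht":[45,49,58,29],"mkz":{"azz":77,"m":51},"xkd":29},"htf":{"al":50,"d":{"trj":70}},"ue":{"eug":[53,16,68],"fx":[78,82]},"vmp":5}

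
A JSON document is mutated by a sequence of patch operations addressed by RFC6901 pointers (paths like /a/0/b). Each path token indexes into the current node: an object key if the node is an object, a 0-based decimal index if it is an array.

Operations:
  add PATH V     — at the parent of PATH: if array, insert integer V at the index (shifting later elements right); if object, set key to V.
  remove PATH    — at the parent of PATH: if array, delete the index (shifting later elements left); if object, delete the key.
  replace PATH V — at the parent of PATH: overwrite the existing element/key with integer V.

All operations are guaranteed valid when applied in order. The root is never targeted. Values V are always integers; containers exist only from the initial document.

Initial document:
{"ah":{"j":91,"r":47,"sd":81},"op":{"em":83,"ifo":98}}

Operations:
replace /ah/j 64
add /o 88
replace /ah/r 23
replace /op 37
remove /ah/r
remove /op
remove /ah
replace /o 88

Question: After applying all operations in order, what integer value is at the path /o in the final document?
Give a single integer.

Answer: 88

Derivation:
After op 1 (replace /ah/j 64): {"ah":{"j":64,"r":47,"sd":81},"op":{"em":83,"ifo":98}}
After op 2 (add /o 88): {"ah":{"j":64,"r":47,"sd":81},"o":88,"op":{"em":83,"ifo":98}}
After op 3 (replace /ah/r 23): {"ah":{"j":64,"r":23,"sd":81},"o":88,"op":{"em":83,"ifo":98}}
After op 4 (replace /op 37): {"ah":{"j":64,"r":23,"sd":81},"o":88,"op":37}
After op 5 (remove /ah/r): {"ah":{"j":64,"sd":81},"o":88,"op":37}
After op 6 (remove /op): {"ah":{"j":64,"sd":81},"o":88}
After op 7 (remove /ah): {"o":88}
After op 8 (replace /o 88): {"o":88}
Value at /o: 88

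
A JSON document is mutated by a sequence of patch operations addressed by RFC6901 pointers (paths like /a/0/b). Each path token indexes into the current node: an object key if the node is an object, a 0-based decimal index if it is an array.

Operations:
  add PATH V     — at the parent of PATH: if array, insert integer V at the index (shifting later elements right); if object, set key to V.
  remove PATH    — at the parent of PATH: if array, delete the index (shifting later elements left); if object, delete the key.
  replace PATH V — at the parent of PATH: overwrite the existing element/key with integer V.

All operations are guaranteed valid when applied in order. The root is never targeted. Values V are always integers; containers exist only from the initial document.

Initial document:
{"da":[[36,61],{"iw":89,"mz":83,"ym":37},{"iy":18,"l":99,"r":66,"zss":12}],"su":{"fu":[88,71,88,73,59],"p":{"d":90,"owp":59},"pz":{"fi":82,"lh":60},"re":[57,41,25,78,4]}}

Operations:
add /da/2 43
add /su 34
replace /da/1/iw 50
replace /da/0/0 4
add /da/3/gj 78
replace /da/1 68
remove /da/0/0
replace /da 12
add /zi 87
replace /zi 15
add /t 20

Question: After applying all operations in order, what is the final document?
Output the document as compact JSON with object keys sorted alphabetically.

Answer: {"da":12,"su":34,"t":20,"zi":15}

Derivation:
After op 1 (add /da/2 43): {"da":[[36,61],{"iw":89,"mz":83,"ym":37},43,{"iy":18,"l":99,"r":66,"zss":12}],"su":{"fu":[88,71,88,73,59],"p":{"d":90,"owp":59},"pz":{"fi":82,"lh":60},"re":[57,41,25,78,4]}}
After op 2 (add /su 34): {"da":[[36,61],{"iw":89,"mz":83,"ym":37},43,{"iy":18,"l":99,"r":66,"zss":12}],"su":34}
After op 3 (replace /da/1/iw 50): {"da":[[36,61],{"iw":50,"mz":83,"ym":37},43,{"iy":18,"l":99,"r":66,"zss":12}],"su":34}
After op 4 (replace /da/0/0 4): {"da":[[4,61],{"iw":50,"mz":83,"ym":37},43,{"iy":18,"l":99,"r":66,"zss":12}],"su":34}
After op 5 (add /da/3/gj 78): {"da":[[4,61],{"iw":50,"mz":83,"ym":37},43,{"gj":78,"iy":18,"l":99,"r":66,"zss":12}],"su":34}
After op 6 (replace /da/1 68): {"da":[[4,61],68,43,{"gj":78,"iy":18,"l":99,"r":66,"zss":12}],"su":34}
After op 7 (remove /da/0/0): {"da":[[61],68,43,{"gj":78,"iy":18,"l":99,"r":66,"zss":12}],"su":34}
After op 8 (replace /da 12): {"da":12,"su":34}
After op 9 (add /zi 87): {"da":12,"su":34,"zi":87}
After op 10 (replace /zi 15): {"da":12,"su":34,"zi":15}
After op 11 (add /t 20): {"da":12,"su":34,"t":20,"zi":15}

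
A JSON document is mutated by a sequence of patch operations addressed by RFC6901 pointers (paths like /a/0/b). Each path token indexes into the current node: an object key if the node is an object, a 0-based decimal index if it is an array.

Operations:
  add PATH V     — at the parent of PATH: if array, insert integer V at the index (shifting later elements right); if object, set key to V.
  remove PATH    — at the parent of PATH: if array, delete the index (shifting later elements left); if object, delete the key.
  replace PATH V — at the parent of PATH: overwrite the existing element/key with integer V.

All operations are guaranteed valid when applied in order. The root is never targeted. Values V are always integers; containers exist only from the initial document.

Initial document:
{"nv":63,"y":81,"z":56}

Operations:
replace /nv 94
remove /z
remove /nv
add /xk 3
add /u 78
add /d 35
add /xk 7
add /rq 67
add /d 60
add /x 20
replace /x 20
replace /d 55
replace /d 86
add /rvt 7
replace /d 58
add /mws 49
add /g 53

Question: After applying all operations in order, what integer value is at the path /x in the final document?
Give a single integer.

After op 1 (replace /nv 94): {"nv":94,"y":81,"z":56}
After op 2 (remove /z): {"nv":94,"y":81}
After op 3 (remove /nv): {"y":81}
After op 4 (add /xk 3): {"xk":3,"y":81}
After op 5 (add /u 78): {"u":78,"xk":3,"y":81}
After op 6 (add /d 35): {"d":35,"u":78,"xk":3,"y":81}
After op 7 (add /xk 7): {"d":35,"u":78,"xk":7,"y":81}
After op 8 (add /rq 67): {"d":35,"rq":67,"u":78,"xk":7,"y":81}
After op 9 (add /d 60): {"d":60,"rq":67,"u":78,"xk":7,"y":81}
After op 10 (add /x 20): {"d":60,"rq":67,"u":78,"x":20,"xk":7,"y":81}
After op 11 (replace /x 20): {"d":60,"rq":67,"u":78,"x":20,"xk":7,"y":81}
After op 12 (replace /d 55): {"d":55,"rq":67,"u":78,"x":20,"xk":7,"y":81}
After op 13 (replace /d 86): {"d":86,"rq":67,"u":78,"x":20,"xk":7,"y":81}
After op 14 (add /rvt 7): {"d":86,"rq":67,"rvt":7,"u":78,"x":20,"xk":7,"y":81}
After op 15 (replace /d 58): {"d":58,"rq":67,"rvt":7,"u":78,"x":20,"xk":7,"y":81}
After op 16 (add /mws 49): {"d":58,"mws":49,"rq":67,"rvt":7,"u":78,"x":20,"xk":7,"y":81}
After op 17 (add /g 53): {"d":58,"g":53,"mws":49,"rq":67,"rvt":7,"u":78,"x":20,"xk":7,"y":81}
Value at /x: 20

Answer: 20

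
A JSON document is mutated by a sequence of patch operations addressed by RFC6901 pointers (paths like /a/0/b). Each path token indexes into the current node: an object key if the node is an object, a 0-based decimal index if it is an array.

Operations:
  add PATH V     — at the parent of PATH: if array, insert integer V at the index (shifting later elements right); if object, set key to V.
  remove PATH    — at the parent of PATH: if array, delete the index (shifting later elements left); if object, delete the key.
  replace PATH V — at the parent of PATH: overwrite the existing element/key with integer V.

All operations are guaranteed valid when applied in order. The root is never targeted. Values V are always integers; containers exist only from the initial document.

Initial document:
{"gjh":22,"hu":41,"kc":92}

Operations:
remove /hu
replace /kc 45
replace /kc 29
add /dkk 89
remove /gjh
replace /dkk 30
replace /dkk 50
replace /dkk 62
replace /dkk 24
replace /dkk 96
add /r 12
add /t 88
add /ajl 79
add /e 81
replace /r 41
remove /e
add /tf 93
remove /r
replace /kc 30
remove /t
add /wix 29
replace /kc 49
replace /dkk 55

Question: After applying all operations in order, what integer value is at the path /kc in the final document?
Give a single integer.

Answer: 49

Derivation:
After op 1 (remove /hu): {"gjh":22,"kc":92}
After op 2 (replace /kc 45): {"gjh":22,"kc":45}
After op 3 (replace /kc 29): {"gjh":22,"kc":29}
After op 4 (add /dkk 89): {"dkk":89,"gjh":22,"kc":29}
After op 5 (remove /gjh): {"dkk":89,"kc":29}
After op 6 (replace /dkk 30): {"dkk":30,"kc":29}
After op 7 (replace /dkk 50): {"dkk":50,"kc":29}
After op 8 (replace /dkk 62): {"dkk":62,"kc":29}
After op 9 (replace /dkk 24): {"dkk":24,"kc":29}
After op 10 (replace /dkk 96): {"dkk":96,"kc":29}
After op 11 (add /r 12): {"dkk":96,"kc":29,"r":12}
After op 12 (add /t 88): {"dkk":96,"kc":29,"r":12,"t":88}
After op 13 (add /ajl 79): {"ajl":79,"dkk":96,"kc":29,"r":12,"t":88}
After op 14 (add /e 81): {"ajl":79,"dkk":96,"e":81,"kc":29,"r":12,"t":88}
After op 15 (replace /r 41): {"ajl":79,"dkk":96,"e":81,"kc":29,"r":41,"t":88}
After op 16 (remove /e): {"ajl":79,"dkk":96,"kc":29,"r":41,"t":88}
After op 17 (add /tf 93): {"ajl":79,"dkk":96,"kc":29,"r":41,"t":88,"tf":93}
After op 18 (remove /r): {"ajl":79,"dkk":96,"kc":29,"t":88,"tf":93}
After op 19 (replace /kc 30): {"ajl":79,"dkk":96,"kc":30,"t":88,"tf":93}
After op 20 (remove /t): {"ajl":79,"dkk":96,"kc":30,"tf":93}
After op 21 (add /wix 29): {"ajl":79,"dkk":96,"kc":30,"tf":93,"wix":29}
After op 22 (replace /kc 49): {"ajl":79,"dkk":96,"kc":49,"tf":93,"wix":29}
After op 23 (replace /dkk 55): {"ajl":79,"dkk":55,"kc":49,"tf":93,"wix":29}
Value at /kc: 49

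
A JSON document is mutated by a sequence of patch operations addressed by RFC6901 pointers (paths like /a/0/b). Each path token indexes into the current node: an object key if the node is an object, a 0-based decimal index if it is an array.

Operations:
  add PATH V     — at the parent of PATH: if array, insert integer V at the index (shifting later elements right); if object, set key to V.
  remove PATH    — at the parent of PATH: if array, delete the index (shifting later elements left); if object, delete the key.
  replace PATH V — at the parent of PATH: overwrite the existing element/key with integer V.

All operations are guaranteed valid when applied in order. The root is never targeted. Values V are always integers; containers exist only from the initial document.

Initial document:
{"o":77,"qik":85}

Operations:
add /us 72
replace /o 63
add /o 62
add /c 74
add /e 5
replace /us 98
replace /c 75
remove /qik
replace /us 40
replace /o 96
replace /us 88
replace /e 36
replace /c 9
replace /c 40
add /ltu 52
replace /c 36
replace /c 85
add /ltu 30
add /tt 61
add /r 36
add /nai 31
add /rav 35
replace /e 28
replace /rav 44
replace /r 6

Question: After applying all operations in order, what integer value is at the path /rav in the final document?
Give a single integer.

Answer: 44

Derivation:
After op 1 (add /us 72): {"o":77,"qik":85,"us":72}
After op 2 (replace /o 63): {"o":63,"qik":85,"us":72}
After op 3 (add /o 62): {"o":62,"qik":85,"us":72}
After op 4 (add /c 74): {"c":74,"o":62,"qik":85,"us":72}
After op 5 (add /e 5): {"c":74,"e":5,"o":62,"qik":85,"us":72}
After op 6 (replace /us 98): {"c":74,"e":5,"o":62,"qik":85,"us":98}
After op 7 (replace /c 75): {"c":75,"e":5,"o":62,"qik":85,"us":98}
After op 8 (remove /qik): {"c":75,"e":5,"o":62,"us":98}
After op 9 (replace /us 40): {"c":75,"e":5,"o":62,"us":40}
After op 10 (replace /o 96): {"c":75,"e":5,"o":96,"us":40}
After op 11 (replace /us 88): {"c":75,"e":5,"o":96,"us":88}
After op 12 (replace /e 36): {"c":75,"e":36,"o":96,"us":88}
After op 13 (replace /c 9): {"c":9,"e":36,"o":96,"us":88}
After op 14 (replace /c 40): {"c":40,"e":36,"o":96,"us":88}
After op 15 (add /ltu 52): {"c":40,"e":36,"ltu":52,"o":96,"us":88}
After op 16 (replace /c 36): {"c":36,"e":36,"ltu":52,"o":96,"us":88}
After op 17 (replace /c 85): {"c":85,"e":36,"ltu":52,"o":96,"us":88}
After op 18 (add /ltu 30): {"c":85,"e":36,"ltu":30,"o":96,"us":88}
After op 19 (add /tt 61): {"c":85,"e":36,"ltu":30,"o":96,"tt":61,"us":88}
After op 20 (add /r 36): {"c":85,"e":36,"ltu":30,"o":96,"r":36,"tt":61,"us":88}
After op 21 (add /nai 31): {"c":85,"e":36,"ltu":30,"nai":31,"o":96,"r":36,"tt":61,"us":88}
After op 22 (add /rav 35): {"c":85,"e":36,"ltu":30,"nai":31,"o":96,"r":36,"rav":35,"tt":61,"us":88}
After op 23 (replace /e 28): {"c":85,"e":28,"ltu":30,"nai":31,"o":96,"r":36,"rav":35,"tt":61,"us":88}
After op 24 (replace /rav 44): {"c":85,"e":28,"ltu":30,"nai":31,"o":96,"r":36,"rav":44,"tt":61,"us":88}
After op 25 (replace /r 6): {"c":85,"e":28,"ltu":30,"nai":31,"o":96,"r":6,"rav":44,"tt":61,"us":88}
Value at /rav: 44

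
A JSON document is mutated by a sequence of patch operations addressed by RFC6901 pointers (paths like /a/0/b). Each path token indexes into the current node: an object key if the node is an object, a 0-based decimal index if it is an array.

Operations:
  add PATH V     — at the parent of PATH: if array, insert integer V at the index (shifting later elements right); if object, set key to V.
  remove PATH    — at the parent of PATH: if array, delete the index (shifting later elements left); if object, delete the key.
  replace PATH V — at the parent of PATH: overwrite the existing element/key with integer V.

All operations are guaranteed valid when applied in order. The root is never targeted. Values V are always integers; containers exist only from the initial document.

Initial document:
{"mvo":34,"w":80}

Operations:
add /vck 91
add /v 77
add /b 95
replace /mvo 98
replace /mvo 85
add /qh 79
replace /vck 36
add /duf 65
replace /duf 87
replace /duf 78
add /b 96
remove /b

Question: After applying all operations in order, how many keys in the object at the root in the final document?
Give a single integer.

After op 1 (add /vck 91): {"mvo":34,"vck":91,"w":80}
After op 2 (add /v 77): {"mvo":34,"v":77,"vck":91,"w":80}
After op 3 (add /b 95): {"b":95,"mvo":34,"v":77,"vck":91,"w":80}
After op 4 (replace /mvo 98): {"b":95,"mvo":98,"v":77,"vck":91,"w":80}
After op 5 (replace /mvo 85): {"b":95,"mvo":85,"v":77,"vck":91,"w":80}
After op 6 (add /qh 79): {"b":95,"mvo":85,"qh":79,"v":77,"vck":91,"w":80}
After op 7 (replace /vck 36): {"b":95,"mvo":85,"qh":79,"v":77,"vck":36,"w":80}
After op 8 (add /duf 65): {"b":95,"duf":65,"mvo":85,"qh":79,"v":77,"vck":36,"w":80}
After op 9 (replace /duf 87): {"b":95,"duf":87,"mvo":85,"qh":79,"v":77,"vck":36,"w":80}
After op 10 (replace /duf 78): {"b":95,"duf":78,"mvo":85,"qh":79,"v":77,"vck":36,"w":80}
After op 11 (add /b 96): {"b":96,"duf":78,"mvo":85,"qh":79,"v":77,"vck":36,"w":80}
After op 12 (remove /b): {"duf":78,"mvo":85,"qh":79,"v":77,"vck":36,"w":80}
Size at the root: 6

Answer: 6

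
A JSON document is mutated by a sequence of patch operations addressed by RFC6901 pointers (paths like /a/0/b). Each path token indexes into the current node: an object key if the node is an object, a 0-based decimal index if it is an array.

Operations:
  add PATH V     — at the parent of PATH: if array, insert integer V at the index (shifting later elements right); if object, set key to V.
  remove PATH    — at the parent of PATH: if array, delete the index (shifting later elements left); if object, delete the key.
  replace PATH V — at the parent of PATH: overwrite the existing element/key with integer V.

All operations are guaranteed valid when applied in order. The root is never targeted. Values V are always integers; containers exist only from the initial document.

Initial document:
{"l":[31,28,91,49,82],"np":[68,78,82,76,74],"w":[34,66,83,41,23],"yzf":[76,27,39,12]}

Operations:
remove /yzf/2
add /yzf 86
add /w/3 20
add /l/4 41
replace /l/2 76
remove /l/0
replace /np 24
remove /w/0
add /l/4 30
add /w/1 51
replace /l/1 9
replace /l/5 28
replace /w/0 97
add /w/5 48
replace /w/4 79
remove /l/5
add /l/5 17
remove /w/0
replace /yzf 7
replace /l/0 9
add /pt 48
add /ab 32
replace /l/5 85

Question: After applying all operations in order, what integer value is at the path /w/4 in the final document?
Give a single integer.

Answer: 48

Derivation:
After op 1 (remove /yzf/2): {"l":[31,28,91,49,82],"np":[68,78,82,76,74],"w":[34,66,83,41,23],"yzf":[76,27,12]}
After op 2 (add /yzf 86): {"l":[31,28,91,49,82],"np":[68,78,82,76,74],"w":[34,66,83,41,23],"yzf":86}
After op 3 (add /w/3 20): {"l":[31,28,91,49,82],"np":[68,78,82,76,74],"w":[34,66,83,20,41,23],"yzf":86}
After op 4 (add /l/4 41): {"l":[31,28,91,49,41,82],"np":[68,78,82,76,74],"w":[34,66,83,20,41,23],"yzf":86}
After op 5 (replace /l/2 76): {"l":[31,28,76,49,41,82],"np":[68,78,82,76,74],"w":[34,66,83,20,41,23],"yzf":86}
After op 6 (remove /l/0): {"l":[28,76,49,41,82],"np":[68,78,82,76,74],"w":[34,66,83,20,41,23],"yzf":86}
After op 7 (replace /np 24): {"l":[28,76,49,41,82],"np":24,"w":[34,66,83,20,41,23],"yzf":86}
After op 8 (remove /w/0): {"l":[28,76,49,41,82],"np":24,"w":[66,83,20,41,23],"yzf":86}
After op 9 (add /l/4 30): {"l":[28,76,49,41,30,82],"np":24,"w":[66,83,20,41,23],"yzf":86}
After op 10 (add /w/1 51): {"l":[28,76,49,41,30,82],"np":24,"w":[66,51,83,20,41,23],"yzf":86}
After op 11 (replace /l/1 9): {"l":[28,9,49,41,30,82],"np":24,"w":[66,51,83,20,41,23],"yzf":86}
After op 12 (replace /l/5 28): {"l":[28,9,49,41,30,28],"np":24,"w":[66,51,83,20,41,23],"yzf":86}
After op 13 (replace /w/0 97): {"l":[28,9,49,41,30,28],"np":24,"w":[97,51,83,20,41,23],"yzf":86}
After op 14 (add /w/5 48): {"l":[28,9,49,41,30,28],"np":24,"w":[97,51,83,20,41,48,23],"yzf":86}
After op 15 (replace /w/4 79): {"l":[28,9,49,41,30,28],"np":24,"w":[97,51,83,20,79,48,23],"yzf":86}
After op 16 (remove /l/5): {"l":[28,9,49,41,30],"np":24,"w":[97,51,83,20,79,48,23],"yzf":86}
After op 17 (add /l/5 17): {"l":[28,9,49,41,30,17],"np":24,"w":[97,51,83,20,79,48,23],"yzf":86}
After op 18 (remove /w/0): {"l":[28,9,49,41,30,17],"np":24,"w":[51,83,20,79,48,23],"yzf":86}
After op 19 (replace /yzf 7): {"l":[28,9,49,41,30,17],"np":24,"w":[51,83,20,79,48,23],"yzf":7}
After op 20 (replace /l/0 9): {"l":[9,9,49,41,30,17],"np":24,"w":[51,83,20,79,48,23],"yzf":7}
After op 21 (add /pt 48): {"l":[9,9,49,41,30,17],"np":24,"pt":48,"w":[51,83,20,79,48,23],"yzf":7}
After op 22 (add /ab 32): {"ab":32,"l":[9,9,49,41,30,17],"np":24,"pt":48,"w":[51,83,20,79,48,23],"yzf":7}
After op 23 (replace /l/5 85): {"ab":32,"l":[9,9,49,41,30,85],"np":24,"pt":48,"w":[51,83,20,79,48,23],"yzf":7}
Value at /w/4: 48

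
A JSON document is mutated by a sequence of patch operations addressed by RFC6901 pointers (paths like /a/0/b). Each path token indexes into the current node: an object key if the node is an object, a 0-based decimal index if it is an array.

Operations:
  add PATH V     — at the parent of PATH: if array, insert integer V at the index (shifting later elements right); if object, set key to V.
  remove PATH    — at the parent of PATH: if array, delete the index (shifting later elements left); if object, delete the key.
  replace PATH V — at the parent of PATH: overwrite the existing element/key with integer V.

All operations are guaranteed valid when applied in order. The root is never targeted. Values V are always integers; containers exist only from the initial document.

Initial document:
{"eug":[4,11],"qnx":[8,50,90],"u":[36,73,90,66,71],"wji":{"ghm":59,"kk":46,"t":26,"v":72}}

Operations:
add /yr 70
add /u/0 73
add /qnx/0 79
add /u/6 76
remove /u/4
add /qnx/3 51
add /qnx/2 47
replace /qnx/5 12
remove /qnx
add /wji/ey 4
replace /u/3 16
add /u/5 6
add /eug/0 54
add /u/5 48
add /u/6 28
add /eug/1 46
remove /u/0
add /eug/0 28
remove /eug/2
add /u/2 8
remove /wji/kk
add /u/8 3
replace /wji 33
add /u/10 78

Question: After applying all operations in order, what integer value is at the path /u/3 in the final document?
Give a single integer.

After op 1 (add /yr 70): {"eug":[4,11],"qnx":[8,50,90],"u":[36,73,90,66,71],"wji":{"ghm":59,"kk":46,"t":26,"v":72},"yr":70}
After op 2 (add /u/0 73): {"eug":[4,11],"qnx":[8,50,90],"u":[73,36,73,90,66,71],"wji":{"ghm":59,"kk":46,"t":26,"v":72},"yr":70}
After op 3 (add /qnx/0 79): {"eug":[4,11],"qnx":[79,8,50,90],"u":[73,36,73,90,66,71],"wji":{"ghm":59,"kk":46,"t":26,"v":72},"yr":70}
After op 4 (add /u/6 76): {"eug":[4,11],"qnx":[79,8,50,90],"u":[73,36,73,90,66,71,76],"wji":{"ghm":59,"kk":46,"t":26,"v":72},"yr":70}
After op 5 (remove /u/4): {"eug":[4,11],"qnx":[79,8,50,90],"u":[73,36,73,90,71,76],"wji":{"ghm":59,"kk":46,"t":26,"v":72},"yr":70}
After op 6 (add /qnx/3 51): {"eug":[4,11],"qnx":[79,8,50,51,90],"u":[73,36,73,90,71,76],"wji":{"ghm":59,"kk":46,"t":26,"v":72},"yr":70}
After op 7 (add /qnx/2 47): {"eug":[4,11],"qnx":[79,8,47,50,51,90],"u":[73,36,73,90,71,76],"wji":{"ghm":59,"kk":46,"t":26,"v":72},"yr":70}
After op 8 (replace /qnx/5 12): {"eug":[4,11],"qnx":[79,8,47,50,51,12],"u":[73,36,73,90,71,76],"wji":{"ghm":59,"kk":46,"t":26,"v":72},"yr":70}
After op 9 (remove /qnx): {"eug":[4,11],"u":[73,36,73,90,71,76],"wji":{"ghm":59,"kk":46,"t":26,"v":72},"yr":70}
After op 10 (add /wji/ey 4): {"eug":[4,11],"u":[73,36,73,90,71,76],"wji":{"ey":4,"ghm":59,"kk":46,"t":26,"v":72},"yr":70}
After op 11 (replace /u/3 16): {"eug":[4,11],"u":[73,36,73,16,71,76],"wji":{"ey":4,"ghm":59,"kk":46,"t":26,"v":72},"yr":70}
After op 12 (add /u/5 6): {"eug":[4,11],"u":[73,36,73,16,71,6,76],"wji":{"ey":4,"ghm":59,"kk":46,"t":26,"v":72},"yr":70}
After op 13 (add /eug/0 54): {"eug":[54,4,11],"u":[73,36,73,16,71,6,76],"wji":{"ey":4,"ghm":59,"kk":46,"t":26,"v":72},"yr":70}
After op 14 (add /u/5 48): {"eug":[54,4,11],"u":[73,36,73,16,71,48,6,76],"wji":{"ey":4,"ghm":59,"kk":46,"t":26,"v":72},"yr":70}
After op 15 (add /u/6 28): {"eug":[54,4,11],"u":[73,36,73,16,71,48,28,6,76],"wji":{"ey":4,"ghm":59,"kk":46,"t":26,"v":72},"yr":70}
After op 16 (add /eug/1 46): {"eug":[54,46,4,11],"u":[73,36,73,16,71,48,28,6,76],"wji":{"ey":4,"ghm":59,"kk":46,"t":26,"v":72},"yr":70}
After op 17 (remove /u/0): {"eug":[54,46,4,11],"u":[36,73,16,71,48,28,6,76],"wji":{"ey":4,"ghm":59,"kk":46,"t":26,"v":72},"yr":70}
After op 18 (add /eug/0 28): {"eug":[28,54,46,4,11],"u":[36,73,16,71,48,28,6,76],"wji":{"ey":4,"ghm":59,"kk":46,"t":26,"v":72},"yr":70}
After op 19 (remove /eug/2): {"eug":[28,54,4,11],"u":[36,73,16,71,48,28,6,76],"wji":{"ey":4,"ghm":59,"kk":46,"t":26,"v":72},"yr":70}
After op 20 (add /u/2 8): {"eug":[28,54,4,11],"u":[36,73,8,16,71,48,28,6,76],"wji":{"ey":4,"ghm":59,"kk":46,"t":26,"v":72},"yr":70}
After op 21 (remove /wji/kk): {"eug":[28,54,4,11],"u":[36,73,8,16,71,48,28,6,76],"wji":{"ey":4,"ghm":59,"t":26,"v":72},"yr":70}
After op 22 (add /u/8 3): {"eug":[28,54,4,11],"u":[36,73,8,16,71,48,28,6,3,76],"wji":{"ey":4,"ghm":59,"t":26,"v":72},"yr":70}
After op 23 (replace /wji 33): {"eug":[28,54,4,11],"u":[36,73,8,16,71,48,28,6,3,76],"wji":33,"yr":70}
After op 24 (add /u/10 78): {"eug":[28,54,4,11],"u":[36,73,8,16,71,48,28,6,3,76,78],"wji":33,"yr":70}
Value at /u/3: 16

Answer: 16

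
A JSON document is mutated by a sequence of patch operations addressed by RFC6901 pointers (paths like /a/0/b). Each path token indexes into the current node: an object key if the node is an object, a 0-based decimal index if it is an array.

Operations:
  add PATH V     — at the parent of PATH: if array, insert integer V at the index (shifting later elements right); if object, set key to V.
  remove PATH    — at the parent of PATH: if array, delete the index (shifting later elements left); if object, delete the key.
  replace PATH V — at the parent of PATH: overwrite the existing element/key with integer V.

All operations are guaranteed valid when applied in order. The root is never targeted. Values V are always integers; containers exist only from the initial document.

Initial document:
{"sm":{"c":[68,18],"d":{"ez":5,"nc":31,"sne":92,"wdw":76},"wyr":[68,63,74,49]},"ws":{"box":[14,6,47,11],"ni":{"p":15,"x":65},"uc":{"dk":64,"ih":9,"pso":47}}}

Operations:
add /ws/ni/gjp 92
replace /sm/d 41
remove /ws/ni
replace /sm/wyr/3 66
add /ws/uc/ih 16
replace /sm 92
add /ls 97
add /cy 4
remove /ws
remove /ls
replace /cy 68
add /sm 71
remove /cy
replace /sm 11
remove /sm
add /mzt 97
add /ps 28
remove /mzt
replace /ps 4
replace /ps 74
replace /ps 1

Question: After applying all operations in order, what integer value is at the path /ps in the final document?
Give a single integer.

Answer: 1

Derivation:
After op 1 (add /ws/ni/gjp 92): {"sm":{"c":[68,18],"d":{"ez":5,"nc":31,"sne":92,"wdw":76},"wyr":[68,63,74,49]},"ws":{"box":[14,6,47,11],"ni":{"gjp":92,"p":15,"x":65},"uc":{"dk":64,"ih":9,"pso":47}}}
After op 2 (replace /sm/d 41): {"sm":{"c":[68,18],"d":41,"wyr":[68,63,74,49]},"ws":{"box":[14,6,47,11],"ni":{"gjp":92,"p":15,"x":65},"uc":{"dk":64,"ih":9,"pso":47}}}
After op 3 (remove /ws/ni): {"sm":{"c":[68,18],"d":41,"wyr":[68,63,74,49]},"ws":{"box":[14,6,47,11],"uc":{"dk":64,"ih":9,"pso":47}}}
After op 4 (replace /sm/wyr/3 66): {"sm":{"c":[68,18],"d":41,"wyr":[68,63,74,66]},"ws":{"box":[14,6,47,11],"uc":{"dk":64,"ih":9,"pso":47}}}
After op 5 (add /ws/uc/ih 16): {"sm":{"c":[68,18],"d":41,"wyr":[68,63,74,66]},"ws":{"box":[14,6,47,11],"uc":{"dk":64,"ih":16,"pso":47}}}
After op 6 (replace /sm 92): {"sm":92,"ws":{"box":[14,6,47,11],"uc":{"dk":64,"ih":16,"pso":47}}}
After op 7 (add /ls 97): {"ls":97,"sm":92,"ws":{"box":[14,6,47,11],"uc":{"dk":64,"ih":16,"pso":47}}}
After op 8 (add /cy 4): {"cy":4,"ls":97,"sm":92,"ws":{"box":[14,6,47,11],"uc":{"dk":64,"ih":16,"pso":47}}}
After op 9 (remove /ws): {"cy":4,"ls":97,"sm":92}
After op 10 (remove /ls): {"cy":4,"sm":92}
After op 11 (replace /cy 68): {"cy":68,"sm":92}
After op 12 (add /sm 71): {"cy":68,"sm":71}
After op 13 (remove /cy): {"sm":71}
After op 14 (replace /sm 11): {"sm":11}
After op 15 (remove /sm): {}
After op 16 (add /mzt 97): {"mzt":97}
After op 17 (add /ps 28): {"mzt":97,"ps":28}
After op 18 (remove /mzt): {"ps":28}
After op 19 (replace /ps 4): {"ps":4}
After op 20 (replace /ps 74): {"ps":74}
After op 21 (replace /ps 1): {"ps":1}
Value at /ps: 1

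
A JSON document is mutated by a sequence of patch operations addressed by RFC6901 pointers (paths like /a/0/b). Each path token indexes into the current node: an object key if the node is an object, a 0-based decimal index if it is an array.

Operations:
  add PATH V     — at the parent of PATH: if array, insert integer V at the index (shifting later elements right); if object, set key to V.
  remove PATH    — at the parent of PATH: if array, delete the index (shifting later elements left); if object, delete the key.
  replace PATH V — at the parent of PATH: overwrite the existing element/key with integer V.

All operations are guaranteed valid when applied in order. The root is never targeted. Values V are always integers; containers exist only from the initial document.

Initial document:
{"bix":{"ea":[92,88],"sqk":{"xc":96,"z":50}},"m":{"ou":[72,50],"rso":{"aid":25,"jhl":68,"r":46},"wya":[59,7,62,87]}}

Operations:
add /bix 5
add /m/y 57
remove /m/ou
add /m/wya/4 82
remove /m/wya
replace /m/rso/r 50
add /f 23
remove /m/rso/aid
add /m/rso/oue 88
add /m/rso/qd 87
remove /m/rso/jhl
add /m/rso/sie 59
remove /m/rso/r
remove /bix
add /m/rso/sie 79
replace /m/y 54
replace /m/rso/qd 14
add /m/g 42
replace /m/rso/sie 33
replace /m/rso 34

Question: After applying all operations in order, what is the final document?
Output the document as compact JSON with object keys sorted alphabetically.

Answer: {"f":23,"m":{"g":42,"rso":34,"y":54}}

Derivation:
After op 1 (add /bix 5): {"bix":5,"m":{"ou":[72,50],"rso":{"aid":25,"jhl":68,"r":46},"wya":[59,7,62,87]}}
After op 2 (add /m/y 57): {"bix":5,"m":{"ou":[72,50],"rso":{"aid":25,"jhl":68,"r":46},"wya":[59,7,62,87],"y":57}}
After op 3 (remove /m/ou): {"bix":5,"m":{"rso":{"aid":25,"jhl":68,"r":46},"wya":[59,7,62,87],"y":57}}
After op 4 (add /m/wya/4 82): {"bix":5,"m":{"rso":{"aid":25,"jhl":68,"r":46},"wya":[59,7,62,87,82],"y":57}}
After op 5 (remove /m/wya): {"bix":5,"m":{"rso":{"aid":25,"jhl":68,"r":46},"y":57}}
After op 6 (replace /m/rso/r 50): {"bix":5,"m":{"rso":{"aid":25,"jhl":68,"r":50},"y":57}}
After op 7 (add /f 23): {"bix":5,"f":23,"m":{"rso":{"aid":25,"jhl":68,"r":50},"y":57}}
After op 8 (remove /m/rso/aid): {"bix":5,"f":23,"m":{"rso":{"jhl":68,"r":50},"y":57}}
After op 9 (add /m/rso/oue 88): {"bix":5,"f":23,"m":{"rso":{"jhl":68,"oue":88,"r":50},"y":57}}
After op 10 (add /m/rso/qd 87): {"bix":5,"f":23,"m":{"rso":{"jhl":68,"oue":88,"qd":87,"r":50},"y":57}}
After op 11 (remove /m/rso/jhl): {"bix":5,"f":23,"m":{"rso":{"oue":88,"qd":87,"r":50},"y":57}}
After op 12 (add /m/rso/sie 59): {"bix":5,"f":23,"m":{"rso":{"oue":88,"qd":87,"r":50,"sie":59},"y":57}}
After op 13 (remove /m/rso/r): {"bix":5,"f":23,"m":{"rso":{"oue":88,"qd":87,"sie":59},"y":57}}
After op 14 (remove /bix): {"f":23,"m":{"rso":{"oue":88,"qd":87,"sie":59},"y":57}}
After op 15 (add /m/rso/sie 79): {"f":23,"m":{"rso":{"oue":88,"qd":87,"sie":79},"y":57}}
After op 16 (replace /m/y 54): {"f":23,"m":{"rso":{"oue":88,"qd":87,"sie":79},"y":54}}
After op 17 (replace /m/rso/qd 14): {"f":23,"m":{"rso":{"oue":88,"qd":14,"sie":79},"y":54}}
After op 18 (add /m/g 42): {"f":23,"m":{"g":42,"rso":{"oue":88,"qd":14,"sie":79},"y":54}}
After op 19 (replace /m/rso/sie 33): {"f":23,"m":{"g":42,"rso":{"oue":88,"qd":14,"sie":33},"y":54}}
After op 20 (replace /m/rso 34): {"f":23,"m":{"g":42,"rso":34,"y":54}}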